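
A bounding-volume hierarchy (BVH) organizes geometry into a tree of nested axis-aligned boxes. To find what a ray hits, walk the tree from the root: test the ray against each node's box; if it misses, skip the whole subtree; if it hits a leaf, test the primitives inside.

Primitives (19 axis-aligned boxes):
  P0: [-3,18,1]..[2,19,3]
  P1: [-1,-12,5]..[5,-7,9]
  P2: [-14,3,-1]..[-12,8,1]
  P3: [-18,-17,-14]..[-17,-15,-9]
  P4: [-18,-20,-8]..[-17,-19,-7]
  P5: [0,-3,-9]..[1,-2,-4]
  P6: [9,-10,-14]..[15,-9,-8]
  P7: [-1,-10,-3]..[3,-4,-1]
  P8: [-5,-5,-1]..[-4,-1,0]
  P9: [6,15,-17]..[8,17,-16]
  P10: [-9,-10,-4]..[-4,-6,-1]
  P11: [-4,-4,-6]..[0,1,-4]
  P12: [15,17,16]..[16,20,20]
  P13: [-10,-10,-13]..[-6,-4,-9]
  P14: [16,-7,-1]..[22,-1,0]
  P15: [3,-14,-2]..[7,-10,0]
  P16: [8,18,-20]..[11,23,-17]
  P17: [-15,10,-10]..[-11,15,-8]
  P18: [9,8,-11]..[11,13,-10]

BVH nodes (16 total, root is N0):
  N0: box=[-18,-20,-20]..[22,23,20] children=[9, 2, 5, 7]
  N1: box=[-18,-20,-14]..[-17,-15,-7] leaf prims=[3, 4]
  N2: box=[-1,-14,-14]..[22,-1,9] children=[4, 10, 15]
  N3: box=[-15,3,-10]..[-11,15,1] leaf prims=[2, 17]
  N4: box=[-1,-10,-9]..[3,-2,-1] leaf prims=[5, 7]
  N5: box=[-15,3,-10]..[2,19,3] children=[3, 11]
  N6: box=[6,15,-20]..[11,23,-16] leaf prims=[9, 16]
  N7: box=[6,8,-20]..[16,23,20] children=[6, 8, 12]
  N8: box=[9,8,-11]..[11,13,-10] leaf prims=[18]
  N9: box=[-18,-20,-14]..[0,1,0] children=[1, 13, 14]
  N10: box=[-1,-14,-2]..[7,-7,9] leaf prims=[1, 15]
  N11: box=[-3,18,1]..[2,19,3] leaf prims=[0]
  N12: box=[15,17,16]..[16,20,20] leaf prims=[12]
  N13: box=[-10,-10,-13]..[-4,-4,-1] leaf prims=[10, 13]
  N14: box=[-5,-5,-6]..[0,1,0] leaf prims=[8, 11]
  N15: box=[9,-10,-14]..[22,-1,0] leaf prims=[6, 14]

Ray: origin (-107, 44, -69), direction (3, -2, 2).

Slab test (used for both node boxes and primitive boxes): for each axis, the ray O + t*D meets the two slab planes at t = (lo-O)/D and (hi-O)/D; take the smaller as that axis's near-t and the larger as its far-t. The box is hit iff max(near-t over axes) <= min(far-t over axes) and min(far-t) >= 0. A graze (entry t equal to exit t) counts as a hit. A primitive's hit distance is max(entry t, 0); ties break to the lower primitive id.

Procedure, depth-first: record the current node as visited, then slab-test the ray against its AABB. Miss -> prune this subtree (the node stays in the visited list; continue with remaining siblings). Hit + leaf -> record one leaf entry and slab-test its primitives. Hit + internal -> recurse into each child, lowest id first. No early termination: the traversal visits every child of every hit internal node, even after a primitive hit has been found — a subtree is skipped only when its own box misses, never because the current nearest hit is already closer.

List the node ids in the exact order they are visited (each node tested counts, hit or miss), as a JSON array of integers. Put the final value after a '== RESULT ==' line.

Traverse from the root:
N0 x:[89/3,43] y:[21/2,32] z:[49/2,89/2] -> hit [89/3,32], descend [2, 5, 7, 9]
  N2 x:[106/3,43] y:[45/2,29] z:[55/2,39] -> miss, prune
  N5 x:[92/3,109/3] y:[25/2,41/2] z:[59/2,36] -> miss, prune
  N7 x:[113/3,41] y:[21/2,18] z:[49/2,89/2] -> miss, prune
  N9 x:[89/3,107/3] y:[43/2,32] z:[55/2,69/2] -> hit [89/3,32], descend [1, 13, 14]
    N1 x:[89/3,30] y:[59/2,32] z:[55/2,31] -> hit [89/3,30] leaf, test {P3@t=89/3, P4(miss)}
    N13 x:[97/3,103/3] y:[24,27] z:[28,34] -> miss, prune
    N14 x:[34,107/3] y:[43/2,49/2] z:[63/2,69/2] -> miss, prune

8 AABB tests over nodes [0, 2, 5, 7, 9, 1, 13, 14]; 1 leaf entered; closest P3.

== RESULT ==
[0, 2, 5, 7, 9, 1, 13, 14]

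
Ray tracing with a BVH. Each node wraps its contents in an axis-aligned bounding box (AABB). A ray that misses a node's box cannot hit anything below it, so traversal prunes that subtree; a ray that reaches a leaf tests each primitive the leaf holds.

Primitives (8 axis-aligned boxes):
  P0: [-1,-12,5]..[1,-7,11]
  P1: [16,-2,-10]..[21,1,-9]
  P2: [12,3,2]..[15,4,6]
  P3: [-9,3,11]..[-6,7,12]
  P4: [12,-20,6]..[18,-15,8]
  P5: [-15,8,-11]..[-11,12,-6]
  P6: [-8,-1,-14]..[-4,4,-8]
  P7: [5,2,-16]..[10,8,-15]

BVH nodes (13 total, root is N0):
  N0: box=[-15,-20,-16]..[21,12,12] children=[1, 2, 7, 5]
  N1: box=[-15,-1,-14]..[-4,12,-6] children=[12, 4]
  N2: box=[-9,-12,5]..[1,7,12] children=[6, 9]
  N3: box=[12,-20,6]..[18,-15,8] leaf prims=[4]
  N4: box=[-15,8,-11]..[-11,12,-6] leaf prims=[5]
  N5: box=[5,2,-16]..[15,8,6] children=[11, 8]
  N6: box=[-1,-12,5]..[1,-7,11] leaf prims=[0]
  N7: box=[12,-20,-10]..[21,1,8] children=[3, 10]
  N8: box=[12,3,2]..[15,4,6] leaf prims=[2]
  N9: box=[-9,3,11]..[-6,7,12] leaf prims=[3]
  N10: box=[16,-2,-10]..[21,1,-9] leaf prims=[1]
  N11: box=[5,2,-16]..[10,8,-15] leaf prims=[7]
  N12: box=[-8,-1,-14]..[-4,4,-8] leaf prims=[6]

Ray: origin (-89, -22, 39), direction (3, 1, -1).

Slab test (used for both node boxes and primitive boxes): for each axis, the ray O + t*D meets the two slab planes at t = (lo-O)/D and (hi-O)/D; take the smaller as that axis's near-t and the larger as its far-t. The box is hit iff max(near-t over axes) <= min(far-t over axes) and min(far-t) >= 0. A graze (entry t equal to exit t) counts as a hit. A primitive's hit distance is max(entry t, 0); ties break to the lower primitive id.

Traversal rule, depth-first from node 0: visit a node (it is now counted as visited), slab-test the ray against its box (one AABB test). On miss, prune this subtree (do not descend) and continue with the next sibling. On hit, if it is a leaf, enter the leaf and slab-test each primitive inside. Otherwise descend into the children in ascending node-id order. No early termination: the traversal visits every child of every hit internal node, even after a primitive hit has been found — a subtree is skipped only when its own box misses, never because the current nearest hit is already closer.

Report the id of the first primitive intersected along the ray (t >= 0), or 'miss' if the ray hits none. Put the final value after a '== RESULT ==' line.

Walk:
N0 x:[74/3,110/3] y:[2,34] z:[27,55] -> hit [27,34], descend [1, 2, 5, 7]
  N1 x:[74/3,85/3] y:[21,34] z:[45,53] -> miss, prune
  N2 x:[80/3,30] y:[10,29] z:[27,34] -> hit [27,29], descend [6, 9]
    N6 x:[88/3,30] y:[10,15] z:[28,34] -> miss, prune
    N9 x:[80/3,83/3] y:[25,29] z:[27,28] -> hit [27,83/3] leaf, test {P3@t=27}
  N5 x:[94/3,104/3] y:[24,30] z:[33,55] -> miss, prune
  N7 x:[101/3,110/3] y:[2,23] z:[31,49] -> miss, prune

Visited [0, 1, 2, 6, 9, 5, 7]. Tests: 7 box, 1 leaf. Nearest: P3.

== RESULT ==
3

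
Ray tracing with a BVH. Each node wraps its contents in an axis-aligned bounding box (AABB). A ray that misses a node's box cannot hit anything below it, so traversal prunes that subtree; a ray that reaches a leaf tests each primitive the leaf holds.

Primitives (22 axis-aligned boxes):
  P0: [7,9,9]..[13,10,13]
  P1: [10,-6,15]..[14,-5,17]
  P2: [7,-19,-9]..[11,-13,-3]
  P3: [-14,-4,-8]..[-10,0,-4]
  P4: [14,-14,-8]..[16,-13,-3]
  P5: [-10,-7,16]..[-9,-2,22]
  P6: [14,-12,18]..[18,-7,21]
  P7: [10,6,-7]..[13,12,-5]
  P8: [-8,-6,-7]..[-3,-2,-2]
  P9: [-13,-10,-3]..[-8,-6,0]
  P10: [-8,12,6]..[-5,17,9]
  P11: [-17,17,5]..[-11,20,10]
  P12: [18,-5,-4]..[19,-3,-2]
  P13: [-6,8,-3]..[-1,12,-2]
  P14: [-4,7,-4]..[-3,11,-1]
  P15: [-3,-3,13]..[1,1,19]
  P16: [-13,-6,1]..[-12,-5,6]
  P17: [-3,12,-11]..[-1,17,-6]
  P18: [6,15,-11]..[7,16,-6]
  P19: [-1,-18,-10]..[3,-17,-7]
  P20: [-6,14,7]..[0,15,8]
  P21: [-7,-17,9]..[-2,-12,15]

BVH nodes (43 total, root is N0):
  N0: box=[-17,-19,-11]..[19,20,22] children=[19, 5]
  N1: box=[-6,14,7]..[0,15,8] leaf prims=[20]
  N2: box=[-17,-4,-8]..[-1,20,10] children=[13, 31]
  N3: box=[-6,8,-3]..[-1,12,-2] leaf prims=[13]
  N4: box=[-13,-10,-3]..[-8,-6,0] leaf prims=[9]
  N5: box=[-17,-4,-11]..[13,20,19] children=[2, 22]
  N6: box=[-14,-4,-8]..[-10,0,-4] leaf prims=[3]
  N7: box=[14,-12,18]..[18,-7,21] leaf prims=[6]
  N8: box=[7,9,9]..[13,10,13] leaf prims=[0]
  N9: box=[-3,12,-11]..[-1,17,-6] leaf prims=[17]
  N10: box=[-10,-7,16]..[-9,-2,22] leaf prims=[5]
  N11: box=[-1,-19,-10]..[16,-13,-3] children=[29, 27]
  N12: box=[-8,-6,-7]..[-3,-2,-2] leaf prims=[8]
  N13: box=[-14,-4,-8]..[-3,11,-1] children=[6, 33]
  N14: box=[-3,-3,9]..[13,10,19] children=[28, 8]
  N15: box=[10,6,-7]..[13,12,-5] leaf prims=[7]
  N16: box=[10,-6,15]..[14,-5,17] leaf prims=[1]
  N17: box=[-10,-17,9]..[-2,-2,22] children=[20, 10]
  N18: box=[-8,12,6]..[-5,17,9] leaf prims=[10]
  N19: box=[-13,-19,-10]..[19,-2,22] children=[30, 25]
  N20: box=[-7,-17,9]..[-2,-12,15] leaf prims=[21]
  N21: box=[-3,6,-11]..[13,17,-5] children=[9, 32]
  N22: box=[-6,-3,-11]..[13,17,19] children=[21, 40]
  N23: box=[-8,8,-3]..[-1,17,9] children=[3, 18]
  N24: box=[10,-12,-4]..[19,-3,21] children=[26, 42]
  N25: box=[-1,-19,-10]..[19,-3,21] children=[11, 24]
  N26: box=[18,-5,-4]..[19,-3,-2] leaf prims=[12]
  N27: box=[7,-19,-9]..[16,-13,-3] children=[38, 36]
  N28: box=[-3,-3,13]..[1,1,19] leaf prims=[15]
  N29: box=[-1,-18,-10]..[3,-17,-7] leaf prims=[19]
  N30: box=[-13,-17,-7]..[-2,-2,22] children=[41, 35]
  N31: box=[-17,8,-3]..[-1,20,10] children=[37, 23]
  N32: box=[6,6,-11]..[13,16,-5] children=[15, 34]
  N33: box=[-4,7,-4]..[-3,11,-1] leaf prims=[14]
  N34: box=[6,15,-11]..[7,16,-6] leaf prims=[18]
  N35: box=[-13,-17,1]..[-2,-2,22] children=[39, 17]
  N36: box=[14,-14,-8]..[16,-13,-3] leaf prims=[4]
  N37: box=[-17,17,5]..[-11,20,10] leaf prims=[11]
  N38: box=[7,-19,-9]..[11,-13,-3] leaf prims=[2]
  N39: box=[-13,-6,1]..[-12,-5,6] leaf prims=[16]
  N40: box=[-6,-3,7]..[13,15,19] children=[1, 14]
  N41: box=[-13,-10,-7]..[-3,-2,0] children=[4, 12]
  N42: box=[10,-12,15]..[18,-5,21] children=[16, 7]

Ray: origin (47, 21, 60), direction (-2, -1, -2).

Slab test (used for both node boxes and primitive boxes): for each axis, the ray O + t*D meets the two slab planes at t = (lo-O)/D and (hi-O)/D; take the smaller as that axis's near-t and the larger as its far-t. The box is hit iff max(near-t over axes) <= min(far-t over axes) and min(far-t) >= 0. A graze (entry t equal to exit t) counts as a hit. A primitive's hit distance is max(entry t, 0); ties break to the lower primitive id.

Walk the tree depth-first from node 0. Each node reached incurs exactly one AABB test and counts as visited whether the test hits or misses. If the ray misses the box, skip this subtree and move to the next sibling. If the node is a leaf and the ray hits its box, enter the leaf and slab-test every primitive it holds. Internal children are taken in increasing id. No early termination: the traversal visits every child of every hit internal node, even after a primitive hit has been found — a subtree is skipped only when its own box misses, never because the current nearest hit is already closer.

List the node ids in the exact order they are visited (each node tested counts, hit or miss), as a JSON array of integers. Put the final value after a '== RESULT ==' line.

Walk:
N0 x:[14,32] y:[1,40] z:[19,71/2] -> hit [19,32], descend [5, 19]
  N5 x:[17,32] y:[1,25] z:[41/2,71/2] -> hit [41/2,25], descend [2, 22]
    N2 x:[24,32] y:[1,25] z:[25,34] -> hit [25,25], descend [13, 31]
      N13 x:[25,61/2] y:[10,25] z:[61/2,34] -> miss, prune
      N31 x:[24,32] y:[1,13] z:[25,63/2] -> miss, prune
    N22 x:[17,53/2] y:[4,24] z:[41/2,71/2] -> hit [41/2,24], descend [21, 40]
      N21 x:[17,25] y:[4,15] z:[65/2,71/2] -> miss, prune
      N40 x:[17,53/2] y:[6,24] z:[41/2,53/2] -> hit [41/2,24], descend [1, 14]
        N1 x:[47/2,53/2] y:[6,7] z:[26,53/2] -> miss, prune
        N14 x:[17,25] y:[11,24] z:[41/2,51/2] -> hit [41/2,24], descend [8, 28]
          N8 x:[17,20] y:[11,12] z:[47/2,51/2] -> miss, prune
          N28 x:[23,25] y:[20,24] z:[41/2,47/2] -> hit [23,47/2] leaf, test {P15@t=23}
  N19 x:[14,30] y:[23,40] z:[19,35] -> hit [23,30], descend [25, 30]
    N25 x:[14,24] y:[24,40] z:[39/2,35] -> hit [24,24], descend [11, 24]
      N11 x:[31/2,24] y:[34,40] z:[63/2,35] -> miss, prune
      N24 x:[14,37/2] y:[24,33] z:[39/2,32] -> miss, prune
    N30 x:[49/2,30] y:[23,38] z:[19,67/2] -> hit [49/2,30], descend [35, 41]
      N35 x:[49/2,30] y:[23,38] z:[19,59/2] -> hit [49/2,59/2], descend [17, 39]
        N17 x:[49/2,57/2] y:[23,38] z:[19,51/2] -> hit [49/2,51/2], descend [10, 20]
          N10 x:[28,57/2] y:[23,28] z:[19,22] -> miss, prune
          N20 x:[49/2,27] y:[33,38] z:[45/2,51/2] -> miss, prune
        N39 x:[59/2,30] y:[26,27] z:[27,59/2] -> miss, prune
      N41 x:[25,30] y:[23,31] z:[30,67/2] -> hit [30,30], descend [4, 12]
        N4 x:[55/2,30] y:[27,31] z:[30,63/2] -> hit [30,30] leaf, test {P9@t=30}
        N12 x:[25,55/2] y:[23,27] z:[31,67/2] -> miss, prune

order=[0, 5, 2, 13, 31, 22, 21, 40, 1, 14, 8, 28, 19, 25, 11, 24, 30, 35, 17, 10, 20, 39, 41, 4, 12]  |boxes|=25  |leaves|=2  hit=P15

== RESULT ==
[0, 5, 2, 13, 31, 22, 21, 40, 1, 14, 8, 28, 19, 25, 11, 24, 30, 35, 17, 10, 20, 39, 41, 4, 12]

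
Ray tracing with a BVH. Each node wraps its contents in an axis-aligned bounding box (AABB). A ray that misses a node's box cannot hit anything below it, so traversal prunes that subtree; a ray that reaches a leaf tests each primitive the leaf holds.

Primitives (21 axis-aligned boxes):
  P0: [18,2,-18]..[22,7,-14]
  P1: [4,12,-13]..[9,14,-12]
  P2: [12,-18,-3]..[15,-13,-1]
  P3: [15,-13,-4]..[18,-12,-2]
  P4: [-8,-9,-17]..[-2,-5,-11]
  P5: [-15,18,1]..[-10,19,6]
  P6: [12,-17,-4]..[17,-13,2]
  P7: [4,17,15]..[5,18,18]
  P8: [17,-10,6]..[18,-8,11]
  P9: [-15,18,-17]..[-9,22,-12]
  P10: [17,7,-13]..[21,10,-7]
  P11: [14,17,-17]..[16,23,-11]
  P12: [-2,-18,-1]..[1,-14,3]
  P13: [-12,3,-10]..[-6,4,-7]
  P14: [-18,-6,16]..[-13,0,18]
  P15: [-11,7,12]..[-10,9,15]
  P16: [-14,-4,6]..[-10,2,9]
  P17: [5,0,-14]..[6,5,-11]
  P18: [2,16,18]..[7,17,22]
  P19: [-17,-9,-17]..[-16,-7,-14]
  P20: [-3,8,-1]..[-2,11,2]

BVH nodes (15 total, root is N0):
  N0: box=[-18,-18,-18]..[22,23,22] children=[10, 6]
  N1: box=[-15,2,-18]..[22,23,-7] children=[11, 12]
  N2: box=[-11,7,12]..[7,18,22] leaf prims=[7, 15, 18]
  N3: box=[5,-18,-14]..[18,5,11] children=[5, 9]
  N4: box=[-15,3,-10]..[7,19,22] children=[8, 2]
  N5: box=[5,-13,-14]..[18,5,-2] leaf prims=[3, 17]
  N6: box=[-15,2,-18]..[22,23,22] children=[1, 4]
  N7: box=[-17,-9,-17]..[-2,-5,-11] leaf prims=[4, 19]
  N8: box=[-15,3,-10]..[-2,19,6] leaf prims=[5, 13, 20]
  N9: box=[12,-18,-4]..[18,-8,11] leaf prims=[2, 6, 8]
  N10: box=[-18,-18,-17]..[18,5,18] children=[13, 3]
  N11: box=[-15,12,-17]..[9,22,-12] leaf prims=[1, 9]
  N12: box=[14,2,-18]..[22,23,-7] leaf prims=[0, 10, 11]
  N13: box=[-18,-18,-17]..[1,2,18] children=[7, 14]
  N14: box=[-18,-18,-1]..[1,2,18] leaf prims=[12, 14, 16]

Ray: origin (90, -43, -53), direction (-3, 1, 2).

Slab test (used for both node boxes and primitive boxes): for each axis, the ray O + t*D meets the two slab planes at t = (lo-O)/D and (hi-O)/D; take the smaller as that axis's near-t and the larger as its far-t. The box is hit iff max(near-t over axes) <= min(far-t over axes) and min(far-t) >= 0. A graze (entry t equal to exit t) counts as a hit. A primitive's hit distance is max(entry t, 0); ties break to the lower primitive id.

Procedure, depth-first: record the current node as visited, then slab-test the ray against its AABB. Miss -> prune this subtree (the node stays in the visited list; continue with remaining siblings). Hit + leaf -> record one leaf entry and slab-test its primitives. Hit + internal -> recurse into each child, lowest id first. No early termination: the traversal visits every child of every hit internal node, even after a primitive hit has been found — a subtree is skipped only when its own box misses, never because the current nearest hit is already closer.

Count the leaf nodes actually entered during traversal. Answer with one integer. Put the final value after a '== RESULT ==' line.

Traverse from the root:
N0 x:[68/3,36] y:[25,66] z:[35/2,75/2] -> hit [25,36], descend [6, 10]
  N6 x:[68/3,35] y:[45,66] z:[35/2,75/2] -> miss, prune
  N10 x:[24,36] y:[25,48] z:[18,71/2] -> hit [25,71/2], descend [3, 13]
    N3 x:[24,85/3] y:[25,48] z:[39/2,32] -> hit [25,85/3], descend [5, 9]
      N5 x:[24,85/3] y:[30,48] z:[39/2,51/2] -> miss, prune
      N9 x:[24,26] y:[25,35] z:[49/2,32] -> hit [25,26] leaf, test {P2@t=25, P6@t=26, P8(miss)}
    N13 x:[89/3,36] y:[25,45] z:[18,71/2] -> hit [89/3,71/2], descend [7, 14]
      N7 x:[92/3,107/3] y:[34,38] z:[18,21] -> miss, prune
      N14 x:[89/3,36] y:[25,45] z:[26,71/2] -> hit [89/3,71/2] leaf, test {P12(miss), P14(miss), P16(miss)}

9 AABB tests over nodes [0, 6, 10, 3, 5, 9, 13, 7, 14]; 2 leaves entered; closest P2.

== RESULT ==
2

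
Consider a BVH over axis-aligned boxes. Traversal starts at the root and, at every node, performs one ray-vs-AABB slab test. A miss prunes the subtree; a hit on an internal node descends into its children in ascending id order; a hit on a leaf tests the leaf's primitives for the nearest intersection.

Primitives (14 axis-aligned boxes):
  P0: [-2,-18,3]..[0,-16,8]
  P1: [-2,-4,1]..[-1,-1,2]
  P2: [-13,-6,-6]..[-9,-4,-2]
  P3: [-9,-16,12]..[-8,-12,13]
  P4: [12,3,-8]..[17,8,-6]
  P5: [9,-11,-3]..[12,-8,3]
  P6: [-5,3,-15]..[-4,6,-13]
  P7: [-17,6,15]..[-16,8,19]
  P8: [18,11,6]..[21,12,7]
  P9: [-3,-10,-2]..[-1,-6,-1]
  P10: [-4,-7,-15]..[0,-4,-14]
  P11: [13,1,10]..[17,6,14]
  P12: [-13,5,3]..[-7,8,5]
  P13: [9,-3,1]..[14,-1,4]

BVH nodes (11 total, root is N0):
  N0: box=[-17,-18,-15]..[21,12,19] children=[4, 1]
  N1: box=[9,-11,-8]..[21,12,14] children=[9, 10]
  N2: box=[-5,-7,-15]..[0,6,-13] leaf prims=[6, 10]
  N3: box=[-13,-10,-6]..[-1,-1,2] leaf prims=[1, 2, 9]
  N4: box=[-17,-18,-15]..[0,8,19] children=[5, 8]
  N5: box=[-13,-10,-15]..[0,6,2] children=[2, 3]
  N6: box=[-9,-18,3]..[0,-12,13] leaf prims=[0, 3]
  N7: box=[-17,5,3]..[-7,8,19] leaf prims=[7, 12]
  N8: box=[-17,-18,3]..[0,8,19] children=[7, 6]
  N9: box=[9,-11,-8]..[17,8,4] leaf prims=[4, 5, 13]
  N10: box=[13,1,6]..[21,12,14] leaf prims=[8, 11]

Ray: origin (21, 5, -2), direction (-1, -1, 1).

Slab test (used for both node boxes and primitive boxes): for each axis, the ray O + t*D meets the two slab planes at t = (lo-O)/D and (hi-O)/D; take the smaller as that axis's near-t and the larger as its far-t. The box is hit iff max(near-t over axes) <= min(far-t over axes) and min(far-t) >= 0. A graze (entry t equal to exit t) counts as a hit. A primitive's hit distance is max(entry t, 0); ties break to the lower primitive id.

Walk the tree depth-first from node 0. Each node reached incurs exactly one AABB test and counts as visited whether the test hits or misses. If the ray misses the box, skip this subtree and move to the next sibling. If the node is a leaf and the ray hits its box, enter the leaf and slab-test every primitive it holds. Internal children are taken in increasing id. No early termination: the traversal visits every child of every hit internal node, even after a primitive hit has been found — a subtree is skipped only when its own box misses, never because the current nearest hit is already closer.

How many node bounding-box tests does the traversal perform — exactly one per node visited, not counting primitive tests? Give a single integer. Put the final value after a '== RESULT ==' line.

Traverse from the root:
N0 x:[0,38] y:[-7,23] z:[-13,21] -> hit [0,21], descend [1, 4]
  N1 x:[0,12] y:[-7,16] z:[-6,16] -> hit [0,12], descend [9, 10]
    N9 x:[4,12] y:[-3,16] z:[-6,6] -> hit [4,6] leaf, test {P4(miss), P5(miss), P13(miss)}
    N10 x:[0,8] y:[-7,4] z:[8,16] -> miss, prune
  N4 x:[21,38] y:[-3,23] z:[-13,21] -> hit [21,21], descend [5, 8]
    N5 x:[21,34] y:[-1,15] z:[-13,4] -> miss, prune
    N8 x:[21,38] y:[-3,23] z:[5,21] -> hit [21,21], descend [6, 7]
      N6 x:[21,30] y:[17,23] z:[5,15] -> miss, prune
      N7 x:[28,38] y:[-3,0] z:[5,21] -> miss, prune

Visited [0, 1, 9, 10, 4, 5, 8, 6, 7]. Tests: 9 box, 1 leaf. Nearest: miss.

== RESULT ==
9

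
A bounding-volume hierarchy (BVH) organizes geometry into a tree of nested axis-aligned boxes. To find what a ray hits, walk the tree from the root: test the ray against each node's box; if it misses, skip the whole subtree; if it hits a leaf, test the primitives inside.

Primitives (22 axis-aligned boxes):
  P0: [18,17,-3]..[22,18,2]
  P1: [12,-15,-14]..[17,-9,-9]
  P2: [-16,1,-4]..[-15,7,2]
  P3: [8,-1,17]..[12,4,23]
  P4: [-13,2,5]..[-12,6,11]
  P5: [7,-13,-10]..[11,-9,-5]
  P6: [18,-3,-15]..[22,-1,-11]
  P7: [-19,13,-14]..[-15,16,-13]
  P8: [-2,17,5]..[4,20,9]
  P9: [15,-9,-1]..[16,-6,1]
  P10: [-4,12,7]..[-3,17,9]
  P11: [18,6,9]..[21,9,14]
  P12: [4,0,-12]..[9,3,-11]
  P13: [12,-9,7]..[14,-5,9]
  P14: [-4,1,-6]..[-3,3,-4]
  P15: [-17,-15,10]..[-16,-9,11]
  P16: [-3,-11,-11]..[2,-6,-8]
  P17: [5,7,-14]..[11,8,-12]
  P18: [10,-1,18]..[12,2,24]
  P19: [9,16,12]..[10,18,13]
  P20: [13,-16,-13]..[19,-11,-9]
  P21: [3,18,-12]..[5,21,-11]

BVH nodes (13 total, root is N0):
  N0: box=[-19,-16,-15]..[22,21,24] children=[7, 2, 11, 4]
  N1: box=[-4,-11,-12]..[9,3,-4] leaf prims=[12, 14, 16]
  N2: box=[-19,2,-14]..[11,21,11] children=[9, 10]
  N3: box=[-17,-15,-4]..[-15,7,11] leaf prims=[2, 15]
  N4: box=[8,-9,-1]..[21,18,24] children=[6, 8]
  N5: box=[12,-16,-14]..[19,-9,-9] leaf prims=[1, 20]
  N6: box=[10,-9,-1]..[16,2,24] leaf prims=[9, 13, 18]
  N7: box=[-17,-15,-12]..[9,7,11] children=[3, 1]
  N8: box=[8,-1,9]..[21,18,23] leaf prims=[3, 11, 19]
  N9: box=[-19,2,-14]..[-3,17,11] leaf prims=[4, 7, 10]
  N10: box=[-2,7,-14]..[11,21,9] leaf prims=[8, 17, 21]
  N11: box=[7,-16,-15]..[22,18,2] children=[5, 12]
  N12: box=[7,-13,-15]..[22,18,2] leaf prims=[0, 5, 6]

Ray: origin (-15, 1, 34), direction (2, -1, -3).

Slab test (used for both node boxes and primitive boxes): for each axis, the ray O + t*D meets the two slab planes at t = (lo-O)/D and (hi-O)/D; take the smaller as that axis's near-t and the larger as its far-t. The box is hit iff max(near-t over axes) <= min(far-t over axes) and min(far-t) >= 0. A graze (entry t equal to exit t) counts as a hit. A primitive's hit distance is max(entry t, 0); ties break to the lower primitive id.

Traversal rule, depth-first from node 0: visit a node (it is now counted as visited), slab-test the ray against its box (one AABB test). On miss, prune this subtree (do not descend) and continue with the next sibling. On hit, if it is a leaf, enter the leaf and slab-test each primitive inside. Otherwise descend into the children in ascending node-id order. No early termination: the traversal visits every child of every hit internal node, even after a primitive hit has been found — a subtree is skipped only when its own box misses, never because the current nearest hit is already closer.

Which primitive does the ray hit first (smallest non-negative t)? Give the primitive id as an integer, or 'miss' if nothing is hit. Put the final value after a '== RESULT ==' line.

Walk:
N0 x:[-2,37/2] y:[-20,17] z:[10/3,49/3] -> hit [10/3,49/3], descend [2, 4, 7, 11]
  N2 x:[-2,13] y:[-20,-1] z:[23/3,16] -> miss, prune
  N4 x:[23/2,18] y:[-17,10] z:[10/3,35/3] -> miss, prune
  N7 x:[-1,12] y:[-6,16] z:[23/3,46/3] -> hit [23/3,12], descend [1, 3]
    N1 x:[11/2,12] y:[-2,12] z:[38/3,46/3] -> miss, prune
    N3 x:[-1,0] y:[-6,16] z:[23/3,38/3] -> miss, prune
  N11 x:[11,37/2] y:[-17,17] z:[32/3,49/3] -> hit [11,49/3], descend [5, 12]
    N5 x:[27/2,17] y:[10,17] z:[43/3,16] -> hit [43/3,16] leaf, test {P1@t=43/3, P20@t=43/3}
    N12 x:[11,37/2] y:[-17,14] z:[32/3,49/3] -> hit [11,14] leaf, test {P0(miss), P5@t=13, P6(miss)}

Visited [0, 2, 4, 7, 1, 3, 11, 5, 12]. Tests: 9 box, 2 leaf. Nearest: P5.

== RESULT ==
5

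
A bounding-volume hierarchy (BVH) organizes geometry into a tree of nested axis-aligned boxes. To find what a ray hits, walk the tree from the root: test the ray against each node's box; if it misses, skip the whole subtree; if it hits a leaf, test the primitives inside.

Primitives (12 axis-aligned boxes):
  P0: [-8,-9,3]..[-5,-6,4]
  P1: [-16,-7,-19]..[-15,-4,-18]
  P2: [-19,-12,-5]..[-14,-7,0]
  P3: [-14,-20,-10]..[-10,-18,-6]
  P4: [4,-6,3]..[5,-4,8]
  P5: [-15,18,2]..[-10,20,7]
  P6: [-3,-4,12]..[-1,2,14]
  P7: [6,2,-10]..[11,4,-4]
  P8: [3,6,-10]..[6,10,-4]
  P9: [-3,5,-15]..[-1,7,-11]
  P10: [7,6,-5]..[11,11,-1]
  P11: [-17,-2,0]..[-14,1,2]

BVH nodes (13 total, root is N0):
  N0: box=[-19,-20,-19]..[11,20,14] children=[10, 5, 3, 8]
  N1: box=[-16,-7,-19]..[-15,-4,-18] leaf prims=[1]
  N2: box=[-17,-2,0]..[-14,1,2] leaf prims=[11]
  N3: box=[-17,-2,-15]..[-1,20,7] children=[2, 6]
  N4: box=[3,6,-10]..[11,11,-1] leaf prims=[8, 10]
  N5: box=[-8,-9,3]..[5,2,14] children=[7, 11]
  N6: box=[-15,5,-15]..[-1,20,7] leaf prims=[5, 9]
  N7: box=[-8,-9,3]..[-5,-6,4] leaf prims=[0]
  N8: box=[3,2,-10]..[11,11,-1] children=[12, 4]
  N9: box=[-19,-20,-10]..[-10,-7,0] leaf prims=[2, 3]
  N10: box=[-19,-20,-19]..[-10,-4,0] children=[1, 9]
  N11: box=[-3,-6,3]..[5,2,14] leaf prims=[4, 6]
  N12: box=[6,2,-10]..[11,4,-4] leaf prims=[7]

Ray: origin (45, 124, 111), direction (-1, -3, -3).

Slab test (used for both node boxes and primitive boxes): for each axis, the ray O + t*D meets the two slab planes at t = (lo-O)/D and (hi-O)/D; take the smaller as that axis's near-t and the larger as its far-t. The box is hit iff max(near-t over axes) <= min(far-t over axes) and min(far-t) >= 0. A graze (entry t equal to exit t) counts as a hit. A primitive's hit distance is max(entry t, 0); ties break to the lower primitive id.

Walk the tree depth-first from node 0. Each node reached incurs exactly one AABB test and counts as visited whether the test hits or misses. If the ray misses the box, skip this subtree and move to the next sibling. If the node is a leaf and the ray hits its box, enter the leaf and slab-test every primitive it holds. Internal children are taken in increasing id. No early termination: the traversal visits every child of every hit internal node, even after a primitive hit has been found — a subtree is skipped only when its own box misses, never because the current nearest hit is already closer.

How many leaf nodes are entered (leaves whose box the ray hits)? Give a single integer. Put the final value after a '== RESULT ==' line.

Trace the traversal:
N0 x:[34,64] y:[104/3,48] z:[97/3,130/3] -> hit [104/3,130/3], descend [3, 5, 8, 10]
  N3 x:[46,62] y:[104/3,42] z:[104/3,42] -> miss, prune
  N5 x:[40,53] y:[122/3,133/3] z:[97/3,36] -> miss, prune
  N8 x:[34,42] y:[113/3,122/3] z:[112/3,121/3] -> hit [113/3,121/3], descend [4, 12]
    N4 x:[34,42] y:[113/3,118/3] z:[112/3,121/3] -> hit [113/3,118/3] leaf, test {P8@t=39, P10@t=113/3}
    N12 x:[34,39] y:[40,122/3] z:[115/3,121/3] -> miss, prune
  N10 x:[55,64] y:[128/3,48] z:[37,130/3] -> miss, prune

Summary -> nodes [0, 3, 5, 8, 4, 12, 10]; box-tests=7; leaf-entries=1; first=P10

== RESULT ==
1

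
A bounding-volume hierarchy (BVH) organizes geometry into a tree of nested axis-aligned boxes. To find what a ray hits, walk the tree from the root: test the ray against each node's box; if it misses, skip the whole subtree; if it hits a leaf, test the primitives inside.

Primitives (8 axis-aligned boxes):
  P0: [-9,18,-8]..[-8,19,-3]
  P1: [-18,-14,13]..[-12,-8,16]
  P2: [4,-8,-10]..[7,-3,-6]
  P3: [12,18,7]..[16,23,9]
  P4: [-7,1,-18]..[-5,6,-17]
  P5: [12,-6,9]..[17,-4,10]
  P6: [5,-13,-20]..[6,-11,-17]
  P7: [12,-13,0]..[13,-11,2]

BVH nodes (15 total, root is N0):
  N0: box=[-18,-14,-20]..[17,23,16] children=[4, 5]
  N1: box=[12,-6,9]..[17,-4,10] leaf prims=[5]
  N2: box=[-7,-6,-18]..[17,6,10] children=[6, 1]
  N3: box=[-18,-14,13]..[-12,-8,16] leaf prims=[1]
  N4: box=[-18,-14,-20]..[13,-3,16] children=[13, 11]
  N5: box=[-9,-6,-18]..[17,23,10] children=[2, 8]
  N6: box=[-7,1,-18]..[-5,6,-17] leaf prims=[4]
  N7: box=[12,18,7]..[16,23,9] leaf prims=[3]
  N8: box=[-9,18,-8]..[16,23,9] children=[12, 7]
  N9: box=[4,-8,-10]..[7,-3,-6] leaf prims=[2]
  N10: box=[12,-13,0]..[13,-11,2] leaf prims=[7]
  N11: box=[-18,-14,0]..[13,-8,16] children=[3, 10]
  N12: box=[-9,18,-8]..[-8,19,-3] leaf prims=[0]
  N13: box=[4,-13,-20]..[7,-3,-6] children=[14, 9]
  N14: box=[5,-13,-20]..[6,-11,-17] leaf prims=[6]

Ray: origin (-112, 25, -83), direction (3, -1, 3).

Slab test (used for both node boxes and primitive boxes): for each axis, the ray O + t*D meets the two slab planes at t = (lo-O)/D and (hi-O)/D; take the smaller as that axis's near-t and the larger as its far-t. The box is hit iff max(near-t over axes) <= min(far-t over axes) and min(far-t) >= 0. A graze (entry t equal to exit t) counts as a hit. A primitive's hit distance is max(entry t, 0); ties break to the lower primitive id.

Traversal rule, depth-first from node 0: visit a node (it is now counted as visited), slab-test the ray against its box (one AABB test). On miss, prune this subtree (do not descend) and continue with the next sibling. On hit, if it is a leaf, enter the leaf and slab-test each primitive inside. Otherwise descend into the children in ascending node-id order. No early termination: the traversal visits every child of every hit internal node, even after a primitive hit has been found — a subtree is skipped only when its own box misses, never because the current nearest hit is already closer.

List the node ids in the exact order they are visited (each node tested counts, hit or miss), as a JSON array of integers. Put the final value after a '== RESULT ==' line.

Walk:
N0 x:[94/3,43] y:[2,39] z:[21,33] -> hit [94/3,33], descend [4, 5]
  N4 x:[94/3,125/3] y:[28,39] z:[21,33] -> hit [94/3,33], descend [11, 13]
    N11 x:[94/3,125/3] y:[33,39] z:[83/3,33] -> hit [33,33], descend [3, 10]
      N3 x:[94/3,100/3] y:[33,39] z:[32,33] -> hit [33,33] leaf, test {P1@t=33}
      N10 x:[124/3,125/3] y:[36,38] z:[83/3,85/3] -> miss, prune
    N13 x:[116/3,119/3] y:[28,38] z:[21,77/3] -> miss, prune
  N5 x:[103/3,43] y:[2,31] z:[65/3,31] -> miss, prune

order=[0, 4, 11, 3, 10, 13, 5]  |boxes|=7  |leaves|=1  hit=P1

== RESULT ==
[0, 4, 11, 3, 10, 13, 5]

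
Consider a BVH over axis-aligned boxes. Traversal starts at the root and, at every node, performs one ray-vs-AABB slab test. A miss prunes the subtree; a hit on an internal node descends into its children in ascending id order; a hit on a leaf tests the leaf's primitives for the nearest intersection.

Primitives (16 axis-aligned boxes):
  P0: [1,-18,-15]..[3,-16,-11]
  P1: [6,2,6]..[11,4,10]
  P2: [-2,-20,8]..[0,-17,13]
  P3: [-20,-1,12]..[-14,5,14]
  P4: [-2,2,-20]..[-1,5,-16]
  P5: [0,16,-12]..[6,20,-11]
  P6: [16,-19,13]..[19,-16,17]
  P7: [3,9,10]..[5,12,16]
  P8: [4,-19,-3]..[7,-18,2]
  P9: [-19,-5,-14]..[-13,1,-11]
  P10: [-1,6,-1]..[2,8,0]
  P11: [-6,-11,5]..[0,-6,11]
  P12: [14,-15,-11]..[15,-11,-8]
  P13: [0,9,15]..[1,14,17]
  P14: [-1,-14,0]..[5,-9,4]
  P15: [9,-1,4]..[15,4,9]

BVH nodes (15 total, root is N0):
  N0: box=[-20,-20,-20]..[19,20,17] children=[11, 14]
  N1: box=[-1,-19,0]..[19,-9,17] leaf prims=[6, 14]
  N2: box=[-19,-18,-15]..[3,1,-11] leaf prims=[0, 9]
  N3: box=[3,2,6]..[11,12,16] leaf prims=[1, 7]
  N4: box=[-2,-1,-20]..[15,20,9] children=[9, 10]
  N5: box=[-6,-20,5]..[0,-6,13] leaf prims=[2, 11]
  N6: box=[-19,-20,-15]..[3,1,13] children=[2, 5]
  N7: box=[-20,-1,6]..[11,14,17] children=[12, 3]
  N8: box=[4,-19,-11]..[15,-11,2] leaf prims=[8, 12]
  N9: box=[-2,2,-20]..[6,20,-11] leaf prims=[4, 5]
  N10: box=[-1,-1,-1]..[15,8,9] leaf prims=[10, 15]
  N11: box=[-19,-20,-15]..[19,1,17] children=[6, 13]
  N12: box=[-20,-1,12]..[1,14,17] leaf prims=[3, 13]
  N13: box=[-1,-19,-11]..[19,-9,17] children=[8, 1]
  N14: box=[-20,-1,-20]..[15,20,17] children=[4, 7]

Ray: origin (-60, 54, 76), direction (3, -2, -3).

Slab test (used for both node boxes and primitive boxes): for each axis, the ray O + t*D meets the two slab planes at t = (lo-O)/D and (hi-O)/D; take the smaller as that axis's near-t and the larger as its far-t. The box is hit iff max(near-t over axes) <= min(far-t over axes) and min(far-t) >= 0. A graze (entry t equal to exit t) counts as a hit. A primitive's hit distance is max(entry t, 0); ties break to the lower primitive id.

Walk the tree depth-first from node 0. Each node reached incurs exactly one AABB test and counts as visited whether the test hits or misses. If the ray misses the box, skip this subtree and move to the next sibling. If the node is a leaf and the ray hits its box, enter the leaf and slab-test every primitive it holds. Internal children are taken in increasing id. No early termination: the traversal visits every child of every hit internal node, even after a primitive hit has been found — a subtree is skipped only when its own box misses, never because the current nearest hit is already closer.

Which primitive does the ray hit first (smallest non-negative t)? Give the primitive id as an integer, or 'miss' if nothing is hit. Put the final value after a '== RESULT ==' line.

Trace the traversal:
N0 x:[40/3,79/3] y:[17,37] z:[59/3,32] -> hit [59/3,79/3], descend [11, 14]
  N11 x:[41/3,79/3] y:[53/2,37] z:[59/3,91/3] -> miss, prune
  N14 x:[40/3,25] y:[17,55/2] z:[59/3,32] -> hit [59/3,25], descend [4, 7]
    N4 x:[58/3,25] y:[17,55/2] z:[67/3,32] -> hit [67/3,25], descend [9, 10]
      N9 x:[58/3,22] y:[17,26] z:[29,32] -> miss, prune
      N10 x:[59/3,25] y:[23,55/2] z:[67/3,77/3] -> hit [23,25] leaf, test {P10(miss), P15(miss)}
    N7 x:[40/3,71/3] y:[20,55/2] z:[59/3,70/3] -> hit [20,70/3], descend [3, 12]
      N3 x:[21,71/3] y:[21,26] z:[20,70/3] -> hit [21,70/3] leaf, test {P1(miss), P7@t=21}
      N12 x:[40/3,61/3] y:[20,55/2] z:[59/3,64/3] -> hit [20,61/3] leaf, test {P3(miss), P13@t=20}

Summary -> nodes [0, 11, 14, 4, 9, 10, 7, 3, 12]; box-tests=9; leaf-entries=3; first=P13

== RESULT ==
13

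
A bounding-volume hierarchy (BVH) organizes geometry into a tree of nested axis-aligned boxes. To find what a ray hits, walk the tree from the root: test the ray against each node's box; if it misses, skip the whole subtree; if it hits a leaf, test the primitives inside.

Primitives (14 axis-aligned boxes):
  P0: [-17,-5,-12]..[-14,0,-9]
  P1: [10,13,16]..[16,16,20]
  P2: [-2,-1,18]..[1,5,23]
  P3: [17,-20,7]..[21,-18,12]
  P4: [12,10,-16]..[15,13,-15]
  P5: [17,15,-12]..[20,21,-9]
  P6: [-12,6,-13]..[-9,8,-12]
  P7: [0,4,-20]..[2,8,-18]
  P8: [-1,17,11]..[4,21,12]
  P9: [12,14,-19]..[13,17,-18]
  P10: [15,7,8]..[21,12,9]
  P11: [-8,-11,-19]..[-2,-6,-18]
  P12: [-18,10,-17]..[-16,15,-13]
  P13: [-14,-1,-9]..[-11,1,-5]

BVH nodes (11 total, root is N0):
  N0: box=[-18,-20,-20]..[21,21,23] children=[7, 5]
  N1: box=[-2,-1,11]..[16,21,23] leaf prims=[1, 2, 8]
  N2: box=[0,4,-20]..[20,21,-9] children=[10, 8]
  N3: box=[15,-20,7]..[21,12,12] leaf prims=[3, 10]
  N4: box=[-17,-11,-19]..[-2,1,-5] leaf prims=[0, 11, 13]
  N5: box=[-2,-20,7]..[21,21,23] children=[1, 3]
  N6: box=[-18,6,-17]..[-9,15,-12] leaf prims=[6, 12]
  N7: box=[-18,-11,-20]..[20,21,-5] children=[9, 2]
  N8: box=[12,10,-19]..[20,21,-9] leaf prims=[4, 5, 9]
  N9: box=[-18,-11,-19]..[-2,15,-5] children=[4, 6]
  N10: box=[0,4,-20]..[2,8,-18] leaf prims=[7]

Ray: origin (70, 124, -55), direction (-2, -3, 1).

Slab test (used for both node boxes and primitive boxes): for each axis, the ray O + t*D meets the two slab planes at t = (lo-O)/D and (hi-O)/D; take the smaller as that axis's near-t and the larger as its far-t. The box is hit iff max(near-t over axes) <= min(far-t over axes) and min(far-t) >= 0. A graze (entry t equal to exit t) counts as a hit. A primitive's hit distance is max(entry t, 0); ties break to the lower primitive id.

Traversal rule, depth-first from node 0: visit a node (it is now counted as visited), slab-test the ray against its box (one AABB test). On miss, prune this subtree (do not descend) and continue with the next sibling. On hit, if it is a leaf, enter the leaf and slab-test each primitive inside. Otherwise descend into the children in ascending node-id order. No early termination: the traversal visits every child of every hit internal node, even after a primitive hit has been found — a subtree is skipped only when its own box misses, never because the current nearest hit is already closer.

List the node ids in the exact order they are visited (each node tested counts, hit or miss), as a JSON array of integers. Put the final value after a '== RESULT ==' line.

Traverse from the root:
N0 x:[49/2,44] y:[103/3,48] z:[35,78] -> hit [35,44], descend [5, 7]
  N5 x:[49/2,36] y:[103/3,48] z:[62,78] -> miss, prune
  N7 x:[25,44] y:[103/3,45] z:[35,50] -> hit [35,44], descend [2, 9]
    N2 x:[25,35] y:[103/3,40] z:[35,46] -> hit [35,35], descend [8, 10]
      N8 x:[25,29] y:[103/3,38] z:[36,46] -> miss, prune
      N10 x:[34,35] y:[116/3,40] z:[35,37] -> miss, prune
    N9 x:[36,44] y:[109/3,45] z:[36,50] -> hit [109/3,44], descend [4, 6]
      N4 x:[36,87/2] y:[41,45] z:[36,50] -> hit [41,87/2] leaf, test {P0@t=43, P11(miss), P13(miss)}
      N6 x:[79/2,44] y:[109/3,118/3] z:[38,43] -> miss, prune

9 AABB tests over nodes [0, 5, 7, 2, 8, 10, 9, 4, 6]; 1 leaf entered; closest P0.

== RESULT ==
[0, 5, 7, 2, 8, 10, 9, 4, 6]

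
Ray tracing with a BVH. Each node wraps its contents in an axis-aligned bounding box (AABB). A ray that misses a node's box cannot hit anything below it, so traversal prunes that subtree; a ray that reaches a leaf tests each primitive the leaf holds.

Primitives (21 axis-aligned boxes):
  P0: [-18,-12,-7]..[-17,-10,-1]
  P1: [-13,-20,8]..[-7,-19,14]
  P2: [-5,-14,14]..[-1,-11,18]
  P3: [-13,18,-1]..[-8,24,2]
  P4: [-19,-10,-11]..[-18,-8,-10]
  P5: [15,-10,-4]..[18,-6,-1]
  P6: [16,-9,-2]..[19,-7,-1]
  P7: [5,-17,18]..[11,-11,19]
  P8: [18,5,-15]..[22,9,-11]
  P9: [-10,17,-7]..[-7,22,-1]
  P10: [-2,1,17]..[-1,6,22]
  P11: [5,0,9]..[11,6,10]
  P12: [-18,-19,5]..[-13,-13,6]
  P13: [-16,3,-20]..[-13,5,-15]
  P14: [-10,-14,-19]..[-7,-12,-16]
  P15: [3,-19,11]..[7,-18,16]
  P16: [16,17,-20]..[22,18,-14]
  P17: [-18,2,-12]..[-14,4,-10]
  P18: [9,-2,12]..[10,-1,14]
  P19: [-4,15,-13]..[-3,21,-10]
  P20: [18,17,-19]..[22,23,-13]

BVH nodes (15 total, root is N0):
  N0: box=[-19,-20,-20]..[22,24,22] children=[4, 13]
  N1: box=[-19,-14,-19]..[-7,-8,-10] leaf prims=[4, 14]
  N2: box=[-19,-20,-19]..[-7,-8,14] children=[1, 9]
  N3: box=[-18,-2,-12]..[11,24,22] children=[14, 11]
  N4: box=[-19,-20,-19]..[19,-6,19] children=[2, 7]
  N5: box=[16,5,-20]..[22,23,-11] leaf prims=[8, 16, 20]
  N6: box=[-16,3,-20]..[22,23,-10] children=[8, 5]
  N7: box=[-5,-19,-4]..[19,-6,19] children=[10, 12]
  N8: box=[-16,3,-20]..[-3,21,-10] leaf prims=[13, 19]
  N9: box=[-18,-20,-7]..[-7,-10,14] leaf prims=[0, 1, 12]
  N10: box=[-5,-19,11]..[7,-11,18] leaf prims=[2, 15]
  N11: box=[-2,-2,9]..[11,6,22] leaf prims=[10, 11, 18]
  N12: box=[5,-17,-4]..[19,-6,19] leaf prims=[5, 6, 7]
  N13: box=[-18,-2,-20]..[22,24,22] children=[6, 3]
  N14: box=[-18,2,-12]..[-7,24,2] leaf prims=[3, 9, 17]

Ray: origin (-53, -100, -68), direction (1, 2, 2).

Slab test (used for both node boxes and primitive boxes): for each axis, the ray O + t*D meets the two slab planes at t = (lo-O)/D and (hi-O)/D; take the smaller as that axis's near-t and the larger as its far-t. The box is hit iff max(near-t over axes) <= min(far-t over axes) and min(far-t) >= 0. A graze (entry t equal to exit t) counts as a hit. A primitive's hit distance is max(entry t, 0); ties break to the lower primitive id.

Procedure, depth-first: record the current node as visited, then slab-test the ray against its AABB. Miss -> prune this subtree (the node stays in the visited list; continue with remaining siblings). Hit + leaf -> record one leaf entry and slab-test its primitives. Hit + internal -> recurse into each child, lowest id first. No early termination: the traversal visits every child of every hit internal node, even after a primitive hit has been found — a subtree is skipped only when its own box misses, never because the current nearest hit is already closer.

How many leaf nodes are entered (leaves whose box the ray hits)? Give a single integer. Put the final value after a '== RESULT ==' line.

Trace the traversal:
N0 x:[34,75] y:[40,62] z:[24,45] -> hit [40,45], descend [4, 13]
  N4 x:[34,72] y:[40,47] z:[49/2,87/2] -> hit [40,87/2], descend [2, 7]
    N2 x:[34,46] y:[40,46] z:[49/2,41] -> hit [40,41], descend [1, 9]
      N1 x:[34,46] y:[43,46] z:[49/2,29] -> miss, prune
      N9 x:[35,46] y:[40,45] z:[61/2,41] -> hit [40,41] leaf, test {P0(miss), P1@t=40, P12(miss)}
    N7 x:[48,72] y:[81/2,47] z:[32,87/2] -> miss, prune
  N13 x:[35,75] y:[49,62] z:[24,45] -> miss, prune

7 AABB tests over nodes [0, 4, 2, 1, 9, 7, 13]; 1 leaf entered; closest P1.

== RESULT ==
1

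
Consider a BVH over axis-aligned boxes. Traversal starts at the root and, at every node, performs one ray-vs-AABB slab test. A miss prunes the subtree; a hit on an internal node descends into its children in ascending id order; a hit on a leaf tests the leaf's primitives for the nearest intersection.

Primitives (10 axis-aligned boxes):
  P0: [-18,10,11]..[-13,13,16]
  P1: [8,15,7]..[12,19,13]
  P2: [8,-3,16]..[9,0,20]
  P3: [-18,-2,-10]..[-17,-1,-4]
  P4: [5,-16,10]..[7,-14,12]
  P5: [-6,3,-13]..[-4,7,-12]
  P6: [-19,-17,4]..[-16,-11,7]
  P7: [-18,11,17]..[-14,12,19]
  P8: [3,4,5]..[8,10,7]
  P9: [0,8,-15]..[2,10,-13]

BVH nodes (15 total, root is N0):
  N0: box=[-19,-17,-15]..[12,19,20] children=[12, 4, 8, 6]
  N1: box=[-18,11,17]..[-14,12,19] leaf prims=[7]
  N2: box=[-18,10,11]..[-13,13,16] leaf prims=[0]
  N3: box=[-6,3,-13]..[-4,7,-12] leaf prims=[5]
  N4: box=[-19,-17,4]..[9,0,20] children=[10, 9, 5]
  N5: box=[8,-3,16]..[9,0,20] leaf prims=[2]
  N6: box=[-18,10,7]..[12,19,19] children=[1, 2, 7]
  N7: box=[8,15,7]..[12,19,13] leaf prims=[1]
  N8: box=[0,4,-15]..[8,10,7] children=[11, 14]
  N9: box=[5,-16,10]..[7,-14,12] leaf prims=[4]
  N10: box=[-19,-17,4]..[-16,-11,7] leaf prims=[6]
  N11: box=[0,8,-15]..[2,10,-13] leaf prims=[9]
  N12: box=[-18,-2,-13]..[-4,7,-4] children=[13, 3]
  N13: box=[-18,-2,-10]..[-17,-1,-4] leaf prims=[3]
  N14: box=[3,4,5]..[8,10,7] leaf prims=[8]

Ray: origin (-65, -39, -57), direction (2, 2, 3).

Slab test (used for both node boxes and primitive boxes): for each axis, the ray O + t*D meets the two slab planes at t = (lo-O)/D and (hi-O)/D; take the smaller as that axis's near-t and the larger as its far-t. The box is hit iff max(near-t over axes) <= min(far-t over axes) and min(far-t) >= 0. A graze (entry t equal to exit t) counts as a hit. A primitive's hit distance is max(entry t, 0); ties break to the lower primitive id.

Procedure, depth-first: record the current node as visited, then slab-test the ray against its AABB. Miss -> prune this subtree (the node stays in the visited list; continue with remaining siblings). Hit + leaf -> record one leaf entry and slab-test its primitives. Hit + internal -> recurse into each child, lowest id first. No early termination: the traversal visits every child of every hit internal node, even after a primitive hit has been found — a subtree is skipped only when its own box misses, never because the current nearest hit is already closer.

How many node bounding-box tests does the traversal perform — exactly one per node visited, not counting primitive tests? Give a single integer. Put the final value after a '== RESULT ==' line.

Traverse from the root:
N0 x:[23,77/2] y:[11,29] z:[14,77/3] -> hit [23,77/3], descend [4, 6, 8, 12]
  N4 x:[23,37] y:[11,39/2] z:[61/3,77/3] -> miss, prune
  N6 x:[47/2,77/2] y:[49/2,29] z:[64/3,76/3] -> hit [49/2,76/3], descend [1, 2, 7]
    N1 x:[47/2,51/2] y:[25,51/2] z:[74/3,76/3] -> hit [25,76/3] leaf, test {P7@t=25}
    N2 x:[47/2,26] y:[49/2,26] z:[68/3,73/3] -> miss, prune
    N7 x:[73/2,77/2] y:[27,29] z:[64/3,70/3] -> miss, prune
  N8 x:[65/2,73/2] y:[43/2,49/2] z:[14,64/3] -> miss, prune
  N12 x:[47/2,61/2] y:[37/2,23] z:[44/3,53/3] -> miss, prune

order=[0, 4, 6, 1, 2, 7, 8, 12]  |boxes|=8  |leaves|=1  hit=P7

== RESULT ==
8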